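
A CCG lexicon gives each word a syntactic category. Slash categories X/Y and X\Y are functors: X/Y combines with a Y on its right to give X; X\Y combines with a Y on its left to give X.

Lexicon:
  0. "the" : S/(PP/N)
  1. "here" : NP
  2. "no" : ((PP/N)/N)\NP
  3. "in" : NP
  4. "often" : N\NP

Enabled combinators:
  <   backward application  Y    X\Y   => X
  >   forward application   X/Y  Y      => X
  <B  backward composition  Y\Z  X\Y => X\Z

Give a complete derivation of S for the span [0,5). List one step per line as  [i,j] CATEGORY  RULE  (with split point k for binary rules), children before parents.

[0,5] S   >
  [0,1] "the" : S/(PP/N)
  [1,5] PP/N   >
    [1,3] (PP/N)/N   <
      [1,2] "here" : NP
      [2,3] "no" : ((PP/N)/N)\NP
    [3,5] N   <
      [3,4] "in" : NP
      [4,5] "often" : N\NP

[0,1] S/(PP/N)  lex  "the"
[1,2] NP  lex  "here"
[2,3] ((PP/N)/N)\NP  lex  "no"
[1,3] (PP/N)/N  <  k=2
[3,4] NP  lex  "in"
[4,5] N\NP  lex  "often"
[3,5] N  <  k=4
[1,5] PP/N  >  k=3
[0,5] S  >  k=1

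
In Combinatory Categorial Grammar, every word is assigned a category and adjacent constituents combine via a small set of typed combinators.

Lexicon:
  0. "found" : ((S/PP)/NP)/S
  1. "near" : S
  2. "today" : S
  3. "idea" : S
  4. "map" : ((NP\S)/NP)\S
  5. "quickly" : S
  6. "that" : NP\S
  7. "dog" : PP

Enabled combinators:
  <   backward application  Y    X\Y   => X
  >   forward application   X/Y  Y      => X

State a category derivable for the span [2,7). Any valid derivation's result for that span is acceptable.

[0,8] S   >
  [0,7] S/PP   >
    [0,2] (S/PP)/NP   >
      [0,1] "found" : ((S/PP)/NP)/S
      [1,2] "near" : S
    [2,7] NP   <
      [2,3] "today" : S
      [3,7] NP\S   >
        [3,5] (NP\S)/NP   <
          [3,4] "idea" : S
          [4,5] "map" : ((NP\S)/NP)\S
        [5,7] NP   <
          [5,6] "quickly" : S
          [6,7] "that" : NP\S
  [7,8] "dog" : PP

NP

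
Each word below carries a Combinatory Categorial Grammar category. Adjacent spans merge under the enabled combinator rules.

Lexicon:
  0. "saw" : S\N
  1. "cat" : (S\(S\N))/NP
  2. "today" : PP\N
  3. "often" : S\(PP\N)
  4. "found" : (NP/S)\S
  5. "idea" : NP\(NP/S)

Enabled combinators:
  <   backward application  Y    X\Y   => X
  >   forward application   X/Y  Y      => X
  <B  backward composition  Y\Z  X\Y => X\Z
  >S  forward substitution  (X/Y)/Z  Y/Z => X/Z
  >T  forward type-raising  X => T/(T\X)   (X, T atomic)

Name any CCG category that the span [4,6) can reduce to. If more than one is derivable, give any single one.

[0,6] S   <
  [0,1] "saw" : S\N
  [1,6] S\(S\N)   >
    [1,2] "cat" : (S\(S\N))/NP
    [2,6] NP   <
      [2,4] S   <
        [2,3] "today" : PP\N
        [3,4] "often" : S\(PP\N)
      [4,6] NP\S   <B
        [4,5] "found" : (NP/S)\S
        [5,6] "idea" : NP\(NP/S)

NP\S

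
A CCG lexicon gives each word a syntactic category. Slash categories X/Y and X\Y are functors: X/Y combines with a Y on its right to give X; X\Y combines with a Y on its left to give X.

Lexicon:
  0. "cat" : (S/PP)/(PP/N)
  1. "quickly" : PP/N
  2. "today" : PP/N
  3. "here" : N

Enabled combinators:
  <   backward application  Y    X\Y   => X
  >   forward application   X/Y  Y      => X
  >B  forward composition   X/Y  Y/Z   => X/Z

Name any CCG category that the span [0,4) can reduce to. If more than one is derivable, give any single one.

[0,4] S   >
  [0,2] S/PP   >
    [0,1] "cat" : (S/PP)/(PP/N)
    [1,2] "quickly" : PP/N
  [2,4] PP   >
    [2,3] "today" : PP/N
    [3,4] "here" : N

S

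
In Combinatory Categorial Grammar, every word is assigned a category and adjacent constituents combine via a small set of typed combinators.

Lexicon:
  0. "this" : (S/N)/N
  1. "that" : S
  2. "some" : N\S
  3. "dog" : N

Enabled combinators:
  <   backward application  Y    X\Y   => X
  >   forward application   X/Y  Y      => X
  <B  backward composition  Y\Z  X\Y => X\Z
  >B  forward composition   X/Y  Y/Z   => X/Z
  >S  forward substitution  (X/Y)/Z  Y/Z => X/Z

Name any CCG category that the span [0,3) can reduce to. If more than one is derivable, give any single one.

[0,4] S   >
  [0,3] S/N   >
    [0,1] "this" : (S/N)/N
    [1,3] N   <
      [1,2] "that" : S
      [2,3] "some" : N\S
  [3,4] "dog" : N

S/N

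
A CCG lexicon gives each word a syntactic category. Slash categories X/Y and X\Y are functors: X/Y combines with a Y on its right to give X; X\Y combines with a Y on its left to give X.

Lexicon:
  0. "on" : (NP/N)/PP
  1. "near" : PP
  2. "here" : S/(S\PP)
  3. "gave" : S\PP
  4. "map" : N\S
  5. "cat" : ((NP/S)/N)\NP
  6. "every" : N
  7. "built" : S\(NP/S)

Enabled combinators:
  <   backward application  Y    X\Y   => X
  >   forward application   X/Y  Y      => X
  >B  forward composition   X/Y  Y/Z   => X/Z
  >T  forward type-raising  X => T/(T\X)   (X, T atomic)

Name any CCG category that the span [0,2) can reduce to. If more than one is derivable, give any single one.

[0,8] S   <
  [0,7] NP/S   >
    [0,6] (NP/S)/N   <
      [0,5] NP   >
        [0,2] NP/N   >
          [0,1] "on" : (NP/N)/PP
          [1,2] "near" : PP
        [2,5] N   <
          [2,4] S   >
            [2,3] "here" : S/(S\PP)
            [3,4] "gave" : S\PP
          [4,5] "map" : N\S
      [5,6] "cat" : ((NP/S)/N)\NP
    [6,7] "every" : N
  [7,8] "built" : S\(NP/S)

NP/N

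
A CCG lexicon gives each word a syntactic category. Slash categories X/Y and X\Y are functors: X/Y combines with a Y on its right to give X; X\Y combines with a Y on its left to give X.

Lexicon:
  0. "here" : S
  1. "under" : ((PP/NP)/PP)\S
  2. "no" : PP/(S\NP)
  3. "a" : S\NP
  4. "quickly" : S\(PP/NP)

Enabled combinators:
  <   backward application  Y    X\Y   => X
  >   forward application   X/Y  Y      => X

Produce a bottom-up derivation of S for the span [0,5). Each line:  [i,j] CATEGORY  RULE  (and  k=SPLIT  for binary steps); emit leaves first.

[0,5] S   <
  [0,4] PP/NP   >
    [0,2] (PP/NP)/PP   <
      [0,1] "here" : S
      [1,2] "under" : ((PP/NP)/PP)\S
    [2,4] PP   >
      [2,3] "no" : PP/(S\NP)
      [3,4] "a" : S\NP
  [4,5] "quickly" : S\(PP/NP)

[0,1] S  lex  "here"
[1,2] ((PP/NP)/PP)\S  lex  "under"
[0,2] (PP/NP)/PP  <  k=1
[2,3] PP/(S\NP)  lex  "no"
[3,4] S\NP  lex  "a"
[2,4] PP  >  k=3
[0,4] PP/NP  >  k=2
[4,5] S\(PP/NP)  lex  "quickly"
[0,5] S  <  k=4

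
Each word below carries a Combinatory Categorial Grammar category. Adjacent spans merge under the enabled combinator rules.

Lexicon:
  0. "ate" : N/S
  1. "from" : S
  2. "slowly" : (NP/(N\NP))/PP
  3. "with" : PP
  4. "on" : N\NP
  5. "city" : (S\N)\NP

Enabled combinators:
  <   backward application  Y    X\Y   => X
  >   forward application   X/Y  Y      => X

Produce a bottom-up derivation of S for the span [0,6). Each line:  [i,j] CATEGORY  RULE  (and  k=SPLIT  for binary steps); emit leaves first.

[0,6] S   <
  [0,2] N   >
    [0,1] "ate" : N/S
    [1,2] "from" : S
  [2,6] S\N   <
    [2,5] NP   >
      [2,4] NP/(N\NP)   >
        [2,3] "slowly" : (NP/(N\NP))/PP
        [3,4] "with" : PP
      [4,5] "on" : N\NP
    [5,6] "city" : (S\N)\NP

[0,1] N/S  lex  "ate"
[1,2] S  lex  "from"
[0,2] N  >  k=1
[2,3] (NP/(N\NP))/PP  lex  "slowly"
[3,4] PP  lex  "with"
[2,4] NP/(N\NP)  >  k=3
[4,5] N\NP  lex  "on"
[2,5] NP  >  k=4
[5,6] (S\N)\NP  lex  "city"
[2,6] S\N  <  k=5
[0,6] S  <  k=2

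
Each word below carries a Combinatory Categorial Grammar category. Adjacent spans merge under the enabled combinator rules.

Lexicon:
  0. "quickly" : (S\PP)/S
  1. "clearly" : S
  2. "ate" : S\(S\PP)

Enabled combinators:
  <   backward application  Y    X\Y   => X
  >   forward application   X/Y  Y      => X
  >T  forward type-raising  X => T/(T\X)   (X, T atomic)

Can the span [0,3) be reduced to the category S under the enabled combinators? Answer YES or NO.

[0,3] S   <
  [0,2] S\PP   >
    [0,1] "quickly" : (S\PP)/S
    [1,2] "clearly" : S
  [2,3] "ate" : S\(S\PP)

YES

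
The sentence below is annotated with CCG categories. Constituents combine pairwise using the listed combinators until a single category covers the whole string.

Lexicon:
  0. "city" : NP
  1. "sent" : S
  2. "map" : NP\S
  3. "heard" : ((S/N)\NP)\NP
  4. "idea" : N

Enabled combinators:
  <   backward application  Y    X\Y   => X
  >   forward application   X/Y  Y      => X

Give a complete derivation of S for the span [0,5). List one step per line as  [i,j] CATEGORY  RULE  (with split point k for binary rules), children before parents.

[0,1] NP  lex  "city"
[1,2] S  lex  "sent"
[2,3] NP\S  lex  "map"
[1,3] NP  <  k=2
[3,4] ((S/N)\NP)\NP  lex  "heard"
[1,4] (S/N)\NP  <  k=3
[0,4] S/N  <  k=1
[4,5] N  lex  "idea"
[0,5] S  >  k=4

[0,5] S   >
  [0,4] S/N   <
    [0,1] "city" : NP
    [1,4] (S/N)\NP   <
      [1,3] NP   <
        [1,2] "sent" : S
        [2,3] "map" : NP\S
      [3,4] "heard" : ((S/N)\NP)\NP
  [4,5] "idea" : N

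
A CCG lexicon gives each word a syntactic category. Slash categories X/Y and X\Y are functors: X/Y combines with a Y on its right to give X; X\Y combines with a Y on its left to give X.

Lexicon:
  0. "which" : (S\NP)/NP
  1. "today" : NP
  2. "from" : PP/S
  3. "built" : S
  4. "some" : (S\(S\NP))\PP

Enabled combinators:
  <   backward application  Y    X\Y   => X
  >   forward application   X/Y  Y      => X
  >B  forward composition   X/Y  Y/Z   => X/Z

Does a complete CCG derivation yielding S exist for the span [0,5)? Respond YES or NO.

[0,5] S   <
  [0,2] S\NP   >
    [0,1] "which" : (S\NP)/NP
    [1,2] "today" : NP
  [2,5] S\(S\NP)   <
    [2,4] PP   >
      [2,3] "from" : PP/S
      [3,4] "built" : S
    [4,5] "some" : (S\(S\NP))\PP

YES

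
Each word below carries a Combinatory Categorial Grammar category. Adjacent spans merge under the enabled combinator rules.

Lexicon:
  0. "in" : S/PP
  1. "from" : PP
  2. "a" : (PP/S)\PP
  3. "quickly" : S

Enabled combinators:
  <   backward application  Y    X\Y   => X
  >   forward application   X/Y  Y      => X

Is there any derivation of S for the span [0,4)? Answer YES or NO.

YES

[0,4] S   >
  [0,1] "in" : S/PP
  [1,4] PP   >
    [1,3] PP/S   <
      [1,2] "from" : PP
      [2,3] "a" : (PP/S)\PP
    [3,4] "quickly" : S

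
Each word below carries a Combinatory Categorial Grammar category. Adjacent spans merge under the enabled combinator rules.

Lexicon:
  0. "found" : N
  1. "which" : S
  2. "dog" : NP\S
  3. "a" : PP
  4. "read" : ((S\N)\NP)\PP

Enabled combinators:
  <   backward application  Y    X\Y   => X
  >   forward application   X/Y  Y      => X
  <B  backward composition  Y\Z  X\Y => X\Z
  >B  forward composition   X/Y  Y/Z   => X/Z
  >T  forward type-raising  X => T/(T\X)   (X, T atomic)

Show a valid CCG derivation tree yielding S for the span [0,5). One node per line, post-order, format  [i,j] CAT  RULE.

[0,1] N  lex  "found"
[0,1] S/(S\N)  >T
[1,2] S  lex  "which"
[1,2] NP/(NP\S)  >T
[2,3] NP\S  lex  "dog"
[1,3] NP  >  k=2
[3,4] PP  lex  "a"
[4,5] ((S\N)\NP)\PP  lex  "read"
[3,5] (S\N)\NP  <  k=4
[1,5] S\N  <  k=3
[0,5] S  >  k=1

[0,5] S   >
  [0,1] S/(S\N)   >T
    [0,1] "found" : N
  [1,5] S\N   <
    [1,3] NP   >
      [1,2] NP/(NP\S)   >T
        [1,2] "which" : S
      [2,3] "dog" : NP\S
    [3,5] (S\N)\NP   <
      [3,4] "a" : PP
      [4,5] "read" : ((S\N)\NP)\PP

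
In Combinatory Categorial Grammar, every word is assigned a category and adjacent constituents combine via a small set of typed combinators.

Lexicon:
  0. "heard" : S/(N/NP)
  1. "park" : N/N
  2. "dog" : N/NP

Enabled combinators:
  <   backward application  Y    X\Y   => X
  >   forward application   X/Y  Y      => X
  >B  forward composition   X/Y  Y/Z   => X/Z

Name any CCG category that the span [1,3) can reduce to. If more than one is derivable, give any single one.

N/NP

[0,3] S   >
  [0,1] "heard" : S/(N/NP)
  [1,3] N/NP   >B
    [1,2] "park" : N/N
    [2,3] "dog" : N/NP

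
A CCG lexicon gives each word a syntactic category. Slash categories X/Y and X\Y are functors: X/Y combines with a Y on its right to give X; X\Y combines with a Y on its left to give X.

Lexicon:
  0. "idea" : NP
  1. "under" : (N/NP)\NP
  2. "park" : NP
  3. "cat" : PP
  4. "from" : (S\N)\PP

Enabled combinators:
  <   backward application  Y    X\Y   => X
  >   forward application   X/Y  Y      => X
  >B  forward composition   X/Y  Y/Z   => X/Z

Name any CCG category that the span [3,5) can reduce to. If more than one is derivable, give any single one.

[0,5] S   <
  [0,3] N   >
    [0,2] N/NP   <
      [0,1] "idea" : NP
      [1,2] "under" : (N/NP)\NP
    [2,3] "park" : NP
  [3,5] S\N   <
    [3,4] "cat" : PP
    [4,5] "from" : (S\N)\PP

S\N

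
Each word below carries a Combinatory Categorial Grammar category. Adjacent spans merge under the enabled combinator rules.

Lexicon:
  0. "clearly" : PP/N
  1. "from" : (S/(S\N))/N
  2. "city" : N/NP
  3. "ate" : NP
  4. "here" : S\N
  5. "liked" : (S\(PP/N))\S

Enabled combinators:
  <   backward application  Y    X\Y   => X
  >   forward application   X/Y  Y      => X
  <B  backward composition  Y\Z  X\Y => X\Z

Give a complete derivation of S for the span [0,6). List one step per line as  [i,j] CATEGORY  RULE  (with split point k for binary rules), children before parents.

[0,1] PP/N  lex  "clearly"
[1,2] (S/(S\N))/N  lex  "from"
[2,3] N/NP  lex  "city"
[3,4] NP  lex  "ate"
[2,4] N  >  k=3
[1,4] S/(S\N)  >  k=2
[4,5] S\N  lex  "here"
[1,5] S  >  k=4
[5,6] (S\(PP/N))\S  lex  "liked"
[1,6] S\(PP/N)  <  k=5
[0,6] S  <  k=1

[0,6] S   <
  [0,1] "clearly" : PP/N
  [1,6] S\(PP/N)   <
    [1,5] S   >
      [1,4] S/(S\N)   >
        [1,2] "from" : (S/(S\N))/N
        [2,4] N   >
          [2,3] "city" : N/NP
          [3,4] "ate" : NP
      [4,5] "here" : S\N
    [5,6] "liked" : (S\(PP/N))\S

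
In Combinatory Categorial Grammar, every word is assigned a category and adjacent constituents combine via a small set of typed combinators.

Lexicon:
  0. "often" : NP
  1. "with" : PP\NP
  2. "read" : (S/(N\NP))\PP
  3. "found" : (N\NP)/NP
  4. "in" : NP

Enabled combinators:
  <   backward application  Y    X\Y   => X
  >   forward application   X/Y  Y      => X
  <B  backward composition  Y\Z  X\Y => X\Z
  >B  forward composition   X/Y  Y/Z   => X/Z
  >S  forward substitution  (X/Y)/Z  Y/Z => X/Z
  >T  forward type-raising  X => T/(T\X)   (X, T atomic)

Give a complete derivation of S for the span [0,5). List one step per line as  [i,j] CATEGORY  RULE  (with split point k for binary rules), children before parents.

[0,5] S   >
  [0,3] S/(N\NP)   <
    [0,2] PP   >
      [0,1] PP/(PP\NP)   >T
        [0,1] "often" : NP
      [1,2] "with" : PP\NP
    [2,3] "read" : (S/(N\NP))\PP
  [3,5] N\NP   >
    [3,4] "found" : (N\NP)/NP
    [4,5] "in" : NP

[0,1] NP  lex  "often"
[0,1] PP/(PP\NP)  >T
[1,2] PP\NP  lex  "with"
[0,2] PP  >  k=1
[2,3] (S/(N\NP))\PP  lex  "read"
[0,3] S/(N\NP)  <  k=2
[3,4] (N\NP)/NP  lex  "found"
[4,5] NP  lex  "in"
[3,5] N\NP  >  k=4
[0,5] S  >  k=3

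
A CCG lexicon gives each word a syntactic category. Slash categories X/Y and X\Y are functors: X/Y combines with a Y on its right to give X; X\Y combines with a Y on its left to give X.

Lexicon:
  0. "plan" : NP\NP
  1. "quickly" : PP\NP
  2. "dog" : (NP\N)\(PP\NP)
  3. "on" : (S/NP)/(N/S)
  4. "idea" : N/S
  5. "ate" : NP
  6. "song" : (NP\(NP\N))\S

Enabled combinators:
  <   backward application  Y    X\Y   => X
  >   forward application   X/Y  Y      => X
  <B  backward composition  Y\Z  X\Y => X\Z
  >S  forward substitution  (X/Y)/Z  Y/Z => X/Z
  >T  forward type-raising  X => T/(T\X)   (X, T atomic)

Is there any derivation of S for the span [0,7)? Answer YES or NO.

NP\NP PP\NP (NP\N)\(PP\NP) (S/NP)/(N/S) N/S NP (NP\(NP\N))\S
CKY chart[0,7] = {N/(N\NP), NP, NP/(NP\NP), PP/(PP\NP), S/(S\NP)}; S ∉ chart

NO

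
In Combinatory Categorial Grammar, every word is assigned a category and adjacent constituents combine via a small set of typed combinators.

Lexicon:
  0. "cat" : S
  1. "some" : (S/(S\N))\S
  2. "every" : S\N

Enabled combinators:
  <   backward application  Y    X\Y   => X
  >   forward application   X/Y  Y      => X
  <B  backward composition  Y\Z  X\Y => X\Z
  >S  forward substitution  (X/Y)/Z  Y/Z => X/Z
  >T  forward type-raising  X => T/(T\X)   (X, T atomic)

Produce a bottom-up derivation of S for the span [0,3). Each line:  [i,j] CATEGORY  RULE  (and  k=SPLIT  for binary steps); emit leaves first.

[0,1] S  lex  "cat"
[1,2] (S/(S\N))\S  lex  "some"
[0,2] S/(S\N)  <  k=1
[2,3] S\N  lex  "every"
[0,3] S  >  k=2

[0,3] S   >
  [0,2] S/(S\N)   <
    [0,1] "cat" : S
    [1,2] "some" : (S/(S\N))\S
  [2,3] "every" : S\N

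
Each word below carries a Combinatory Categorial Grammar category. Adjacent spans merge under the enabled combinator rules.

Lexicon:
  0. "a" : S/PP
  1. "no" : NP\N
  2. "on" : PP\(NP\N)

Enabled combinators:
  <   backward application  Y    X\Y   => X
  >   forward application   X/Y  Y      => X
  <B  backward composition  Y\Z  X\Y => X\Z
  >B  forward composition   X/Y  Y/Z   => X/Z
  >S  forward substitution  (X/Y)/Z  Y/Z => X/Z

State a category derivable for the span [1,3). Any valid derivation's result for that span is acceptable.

[0,3] S   >
  [0,1] "a" : S/PP
  [1,3] PP   <
    [1,2] "no" : NP\N
    [2,3] "on" : PP\(NP\N)

PP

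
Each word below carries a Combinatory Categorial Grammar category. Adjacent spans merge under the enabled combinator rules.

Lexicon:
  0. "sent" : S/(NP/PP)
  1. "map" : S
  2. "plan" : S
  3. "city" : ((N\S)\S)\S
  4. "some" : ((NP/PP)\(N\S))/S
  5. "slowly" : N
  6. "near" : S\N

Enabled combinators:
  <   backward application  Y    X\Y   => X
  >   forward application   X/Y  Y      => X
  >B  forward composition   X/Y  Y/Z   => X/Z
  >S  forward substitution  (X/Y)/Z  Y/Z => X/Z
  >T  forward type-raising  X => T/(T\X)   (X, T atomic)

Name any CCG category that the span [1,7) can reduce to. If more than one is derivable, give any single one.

[0,7] S   >
  [0,1] "sent" : S/(NP/PP)
  [1,7] NP/PP   <
    [1,4] N\S   <
      [1,2] "map" : S
      [2,4] (N\S)\S   <
        [2,3] "plan" : S
        [3,4] "city" : ((N\S)\S)\S
    [4,7] (NP/PP)\(N\S)   >
      [4,5] "some" : ((NP/PP)\(N\S))/S
      [5,7] S   >
        [5,6] S/(S\N)   >T
          [5,6] "slowly" : N
        [6,7] "near" : S\N

NP/PP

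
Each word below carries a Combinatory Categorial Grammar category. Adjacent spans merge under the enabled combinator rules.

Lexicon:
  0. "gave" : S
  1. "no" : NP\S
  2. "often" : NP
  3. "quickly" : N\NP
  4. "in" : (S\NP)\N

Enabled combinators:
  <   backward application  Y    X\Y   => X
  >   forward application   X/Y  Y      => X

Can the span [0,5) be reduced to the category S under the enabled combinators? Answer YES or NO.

YES

[0,5] S   <
  [0,2] NP   <
    [0,1] "gave" : S
    [1,2] "no" : NP\S
  [2,5] S\NP   <
    [2,4] N   <
      [2,3] "often" : NP
      [3,4] "quickly" : N\NP
    [4,5] "in" : (S\NP)\N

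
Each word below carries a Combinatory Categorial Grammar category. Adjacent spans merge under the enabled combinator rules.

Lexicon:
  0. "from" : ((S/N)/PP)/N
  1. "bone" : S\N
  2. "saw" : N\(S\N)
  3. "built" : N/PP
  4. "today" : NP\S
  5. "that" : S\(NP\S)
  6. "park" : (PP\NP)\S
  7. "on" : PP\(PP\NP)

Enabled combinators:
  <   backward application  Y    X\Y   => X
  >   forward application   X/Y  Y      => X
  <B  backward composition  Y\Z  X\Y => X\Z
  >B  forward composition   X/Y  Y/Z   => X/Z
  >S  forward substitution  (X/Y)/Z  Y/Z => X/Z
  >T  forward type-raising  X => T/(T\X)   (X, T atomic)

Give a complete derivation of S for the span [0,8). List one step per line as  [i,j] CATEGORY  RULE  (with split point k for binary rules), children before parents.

[0,1] ((S/N)/PP)/N  lex  "from"
[1,2] S\N  lex  "bone"
[2,3] N\(S\N)  lex  "saw"
[1,3] N  <  k=2
[0,3] (S/N)/PP  >  k=1
[3,4] N/PP  lex  "built"
[0,4] S/PP  >S  k=3
[4,5] NP\S  lex  "today"
[5,6] S\(NP\S)  lex  "that"
[4,6] S  <  k=5
[6,7] (PP\NP)\S  lex  "park"
[4,7] PP\NP  <  k=6
[7,8] PP\(PP\NP)  lex  "on"
[4,8] PP  <  k=7
[0,8] S  >  k=4

[0,8] S   >
  [0,4] S/PP   >S
    [0,3] (S/N)/PP   >
      [0,1] "from" : ((S/N)/PP)/N
      [1,3] N   <
        [1,2] "bone" : S\N
        [2,3] "saw" : N\(S\N)
    [3,4] "built" : N/PP
  [4,8] PP   <
    [4,7] PP\NP   <
      [4,6] S   <
        [4,5] "today" : NP\S
        [5,6] "that" : S\(NP\S)
      [6,7] "park" : (PP\NP)\S
    [7,8] "on" : PP\(PP\NP)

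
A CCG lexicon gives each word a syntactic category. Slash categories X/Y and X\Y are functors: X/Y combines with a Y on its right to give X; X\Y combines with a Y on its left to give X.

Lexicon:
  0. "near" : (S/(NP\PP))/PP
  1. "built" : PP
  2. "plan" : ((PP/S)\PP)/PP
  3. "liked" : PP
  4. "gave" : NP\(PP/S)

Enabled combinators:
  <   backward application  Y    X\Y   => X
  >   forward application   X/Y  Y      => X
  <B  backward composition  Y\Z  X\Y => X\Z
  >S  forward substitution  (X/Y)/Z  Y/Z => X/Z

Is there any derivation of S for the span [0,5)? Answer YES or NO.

[0,5] S   >
  [0,2] S/(NP\PP)   >
    [0,1] "near" : (S/(NP\PP))/PP
    [1,2] "built" : PP
  [2,5] NP\PP   <B
    [2,4] (PP/S)\PP   >
      [2,3] "plan" : ((PP/S)\PP)/PP
      [3,4] "liked" : PP
    [4,5] "gave" : NP\(PP/S)

YES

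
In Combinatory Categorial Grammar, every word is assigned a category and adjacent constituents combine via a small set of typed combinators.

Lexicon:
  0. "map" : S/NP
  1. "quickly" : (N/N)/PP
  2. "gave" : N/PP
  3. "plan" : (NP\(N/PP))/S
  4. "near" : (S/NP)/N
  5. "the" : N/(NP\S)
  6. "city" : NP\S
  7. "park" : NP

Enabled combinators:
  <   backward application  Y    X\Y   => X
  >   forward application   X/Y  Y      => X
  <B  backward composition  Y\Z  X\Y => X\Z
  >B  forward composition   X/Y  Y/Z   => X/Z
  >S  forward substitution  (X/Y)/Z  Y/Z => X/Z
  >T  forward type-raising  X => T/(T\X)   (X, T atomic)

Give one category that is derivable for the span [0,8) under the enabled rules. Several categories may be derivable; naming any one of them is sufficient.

[0,8] S   >
  [0,1] "map" : S/NP
  [1,8] NP   <
    [1,3] N/PP   >S
      [1,2] "quickly" : (N/N)/PP
      [2,3] "gave" : N/PP
    [3,8] NP\(N/PP)   >
      [3,4] "plan" : (NP\(N/PP))/S
      [4,8] S   >
        [4,7] S/NP   >
          [4,5] "near" : (S/NP)/N
          [5,7] N   >
            [5,6] "the" : N/(NP\S)
            [6,7] "city" : NP\S
        [7,8] "park" : NP

S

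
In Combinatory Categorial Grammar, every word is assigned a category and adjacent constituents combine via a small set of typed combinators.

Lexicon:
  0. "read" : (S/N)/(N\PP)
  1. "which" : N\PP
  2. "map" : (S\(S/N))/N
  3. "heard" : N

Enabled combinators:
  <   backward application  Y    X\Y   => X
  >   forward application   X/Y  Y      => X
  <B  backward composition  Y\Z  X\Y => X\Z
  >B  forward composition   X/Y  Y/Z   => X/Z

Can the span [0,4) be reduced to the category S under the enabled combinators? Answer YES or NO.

[0,4] S   <
  [0,2] S/N   >
    [0,1] "read" : (S/N)/(N\PP)
    [1,2] "which" : N\PP
  [2,4] S\(S/N)   >
    [2,3] "map" : (S\(S/N))/N
    [3,4] "heard" : N

YES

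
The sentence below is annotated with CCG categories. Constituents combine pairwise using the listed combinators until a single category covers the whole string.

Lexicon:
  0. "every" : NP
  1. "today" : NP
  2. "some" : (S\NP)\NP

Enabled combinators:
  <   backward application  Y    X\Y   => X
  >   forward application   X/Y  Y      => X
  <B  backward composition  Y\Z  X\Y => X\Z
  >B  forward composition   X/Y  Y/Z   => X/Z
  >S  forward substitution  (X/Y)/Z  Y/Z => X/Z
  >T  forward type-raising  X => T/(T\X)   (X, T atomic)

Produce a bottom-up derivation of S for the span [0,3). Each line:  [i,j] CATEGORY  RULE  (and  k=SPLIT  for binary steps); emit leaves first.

[0,3] S   >
  [0,1] S/(S\NP)   >T
    [0,1] "every" : NP
  [1,3] S\NP   <
    [1,2] "today" : NP
    [2,3] "some" : (S\NP)\NP

[0,1] NP  lex  "every"
[0,1] S/(S\NP)  >T
[1,2] NP  lex  "today"
[2,3] (S\NP)\NP  lex  "some"
[1,3] S\NP  <  k=2
[0,3] S  >  k=1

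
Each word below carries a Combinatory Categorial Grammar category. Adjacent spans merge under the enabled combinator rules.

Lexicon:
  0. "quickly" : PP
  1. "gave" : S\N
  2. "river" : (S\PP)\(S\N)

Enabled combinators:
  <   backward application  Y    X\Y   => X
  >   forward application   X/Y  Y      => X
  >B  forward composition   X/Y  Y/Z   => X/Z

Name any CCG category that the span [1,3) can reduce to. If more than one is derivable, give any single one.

[0,3] S   <
  [0,1] "quickly" : PP
  [1,3] S\PP   <
    [1,2] "gave" : S\N
    [2,3] "river" : (S\PP)\(S\N)

S\PP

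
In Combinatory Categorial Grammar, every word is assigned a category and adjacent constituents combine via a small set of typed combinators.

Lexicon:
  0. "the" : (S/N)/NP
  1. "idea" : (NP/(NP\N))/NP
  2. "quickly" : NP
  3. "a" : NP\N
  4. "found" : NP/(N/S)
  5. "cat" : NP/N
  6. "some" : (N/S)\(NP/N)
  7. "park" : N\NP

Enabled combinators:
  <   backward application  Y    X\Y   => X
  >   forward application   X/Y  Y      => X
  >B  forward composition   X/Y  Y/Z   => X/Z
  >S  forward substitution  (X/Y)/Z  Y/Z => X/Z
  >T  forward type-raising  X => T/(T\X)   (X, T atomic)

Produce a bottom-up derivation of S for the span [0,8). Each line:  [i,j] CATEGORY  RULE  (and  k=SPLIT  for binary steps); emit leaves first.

[0,1] (S/N)/NP  lex  "the"
[1,2] (NP/(NP\N))/NP  lex  "idea"
[2,3] NP  lex  "quickly"
[1,3] NP/(NP\N)  >  k=2
[3,4] NP\N  lex  "a"
[1,4] NP  >  k=3
[0,4] S/N  >  k=1
[4,5] NP/(N/S)  lex  "found"
[5,6] NP/N  lex  "cat"
[6,7] (N/S)\(NP/N)  lex  "some"
[5,7] N/S  <  k=6
[4,7] NP  >  k=5
[7,8] N\NP  lex  "park"
[4,8] N  <  k=7
[0,8] S  >  k=4

[0,8] S   >
  [0,4] S/N   >
    [0,1] "the" : (S/N)/NP
    [1,4] NP   >
      [1,3] NP/(NP\N)   >
        [1,2] "idea" : (NP/(NP\N))/NP
        [2,3] "quickly" : NP
      [3,4] "a" : NP\N
  [4,8] N   <
    [4,7] NP   >
      [4,5] "found" : NP/(N/S)
      [5,7] N/S   <
        [5,6] "cat" : NP/N
        [6,7] "some" : (N/S)\(NP/N)
    [7,8] "park" : N\NP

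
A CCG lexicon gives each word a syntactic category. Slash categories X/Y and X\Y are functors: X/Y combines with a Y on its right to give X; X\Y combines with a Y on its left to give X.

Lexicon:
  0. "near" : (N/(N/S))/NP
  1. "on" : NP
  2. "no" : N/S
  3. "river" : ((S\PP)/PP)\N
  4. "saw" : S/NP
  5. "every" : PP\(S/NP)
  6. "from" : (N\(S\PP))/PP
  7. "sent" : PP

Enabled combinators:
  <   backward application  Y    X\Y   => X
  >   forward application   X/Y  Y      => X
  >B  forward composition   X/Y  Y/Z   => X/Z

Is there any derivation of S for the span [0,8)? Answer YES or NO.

(N/(N/S))/NP NP N/S ((S\PP)/PP)\N S/NP PP\(S/NP) (N\(S\PP))/PP PP
CKY chart[0,8] = {N}; S ∉ chart

NO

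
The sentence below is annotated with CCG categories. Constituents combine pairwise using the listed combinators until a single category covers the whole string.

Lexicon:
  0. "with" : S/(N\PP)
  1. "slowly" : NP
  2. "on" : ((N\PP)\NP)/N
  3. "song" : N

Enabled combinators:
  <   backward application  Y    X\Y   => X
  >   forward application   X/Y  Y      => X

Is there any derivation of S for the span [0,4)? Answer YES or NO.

YES

[0,4] S   >
  [0,1] "with" : S/(N\PP)
  [1,4] N\PP   <
    [1,2] "slowly" : NP
    [2,4] (N\PP)\NP   >
      [2,3] "on" : ((N\PP)\NP)/N
      [3,4] "song" : N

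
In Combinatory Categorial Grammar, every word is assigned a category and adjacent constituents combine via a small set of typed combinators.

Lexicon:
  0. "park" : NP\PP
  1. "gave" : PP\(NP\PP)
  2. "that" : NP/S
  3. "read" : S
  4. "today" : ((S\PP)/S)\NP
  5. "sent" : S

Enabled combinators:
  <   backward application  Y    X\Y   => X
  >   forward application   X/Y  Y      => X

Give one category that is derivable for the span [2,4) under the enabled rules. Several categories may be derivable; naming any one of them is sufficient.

NP

[0,6] S   <
  [0,2] PP   <
    [0,1] "park" : NP\PP
    [1,2] "gave" : PP\(NP\PP)
  [2,6] S\PP   >
    [2,5] (S\PP)/S   <
      [2,4] NP   >
        [2,3] "that" : NP/S
        [3,4] "read" : S
      [4,5] "today" : ((S\PP)/S)\NP
    [5,6] "sent" : S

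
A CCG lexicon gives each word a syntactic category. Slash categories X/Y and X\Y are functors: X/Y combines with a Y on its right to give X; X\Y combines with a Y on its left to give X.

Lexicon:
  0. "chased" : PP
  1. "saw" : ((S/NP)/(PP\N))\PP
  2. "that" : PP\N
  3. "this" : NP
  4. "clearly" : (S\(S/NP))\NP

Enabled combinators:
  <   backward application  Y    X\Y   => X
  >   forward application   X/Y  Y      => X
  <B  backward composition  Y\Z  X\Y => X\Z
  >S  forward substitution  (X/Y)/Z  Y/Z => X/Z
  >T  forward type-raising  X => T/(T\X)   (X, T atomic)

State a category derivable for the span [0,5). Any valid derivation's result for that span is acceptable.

S

[0,5] S   <
  [0,3] S/NP   >
    [0,2] (S/NP)/(PP\N)   <
      [0,1] "chased" : PP
      [1,2] "saw" : ((S/NP)/(PP\N))\PP
    [2,3] "that" : PP\N
  [3,5] S\(S/NP)   <
    [3,4] "this" : NP
    [4,5] "clearly" : (S\(S/NP))\NP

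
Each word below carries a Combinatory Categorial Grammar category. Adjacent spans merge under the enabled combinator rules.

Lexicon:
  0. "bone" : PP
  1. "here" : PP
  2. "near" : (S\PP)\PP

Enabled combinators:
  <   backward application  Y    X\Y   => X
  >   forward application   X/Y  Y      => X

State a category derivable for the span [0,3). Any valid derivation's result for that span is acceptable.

[0,3] S   <
  [0,1] "bone" : PP
  [1,3] S\PP   <
    [1,2] "here" : PP
    [2,3] "near" : (S\PP)\PP

S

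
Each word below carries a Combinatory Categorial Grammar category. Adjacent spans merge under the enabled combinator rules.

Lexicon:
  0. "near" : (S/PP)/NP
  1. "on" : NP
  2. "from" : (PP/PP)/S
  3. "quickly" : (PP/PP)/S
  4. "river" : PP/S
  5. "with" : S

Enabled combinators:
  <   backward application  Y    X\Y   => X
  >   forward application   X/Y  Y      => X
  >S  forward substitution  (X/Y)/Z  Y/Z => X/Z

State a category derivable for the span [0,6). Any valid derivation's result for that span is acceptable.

[0,6] S   >
  [0,2] S/PP   >
    [0,1] "near" : (S/PP)/NP
    [1,2] "on" : NP
  [2,6] PP   >
    [2,5] PP/S   >S
      [2,3] "from" : (PP/PP)/S
      [3,5] PP/S   >S
        [3,4] "quickly" : (PP/PP)/S
        [4,5] "river" : PP/S
    [5,6] "with" : S

S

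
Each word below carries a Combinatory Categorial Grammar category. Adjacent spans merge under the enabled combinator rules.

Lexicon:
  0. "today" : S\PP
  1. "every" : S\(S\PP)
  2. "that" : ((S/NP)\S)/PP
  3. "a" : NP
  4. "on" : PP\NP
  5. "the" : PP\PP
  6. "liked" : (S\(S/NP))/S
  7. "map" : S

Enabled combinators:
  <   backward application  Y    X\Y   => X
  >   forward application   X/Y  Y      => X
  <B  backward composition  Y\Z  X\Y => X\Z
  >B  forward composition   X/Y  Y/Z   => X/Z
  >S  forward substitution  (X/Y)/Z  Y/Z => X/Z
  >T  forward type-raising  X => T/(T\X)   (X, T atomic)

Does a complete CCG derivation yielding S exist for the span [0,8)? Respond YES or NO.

YES

[0,8] S   <
  [0,6] S/NP   <
    [0,2] S   <
      [0,1] "today" : S\PP
      [1,2] "every" : S\(S\PP)
    [2,6] (S/NP)\S   >
      [2,3] "that" : ((S/NP)\S)/PP
      [3,6] PP   <
        [3,4] "a" : NP
        [4,6] PP\NP   <B
          [4,5] "on" : PP\NP
          [5,6] "the" : PP\PP
  [6,8] S\(S/NP)   >
    [6,7] "liked" : (S\(S/NP))/S
    [7,8] "map" : S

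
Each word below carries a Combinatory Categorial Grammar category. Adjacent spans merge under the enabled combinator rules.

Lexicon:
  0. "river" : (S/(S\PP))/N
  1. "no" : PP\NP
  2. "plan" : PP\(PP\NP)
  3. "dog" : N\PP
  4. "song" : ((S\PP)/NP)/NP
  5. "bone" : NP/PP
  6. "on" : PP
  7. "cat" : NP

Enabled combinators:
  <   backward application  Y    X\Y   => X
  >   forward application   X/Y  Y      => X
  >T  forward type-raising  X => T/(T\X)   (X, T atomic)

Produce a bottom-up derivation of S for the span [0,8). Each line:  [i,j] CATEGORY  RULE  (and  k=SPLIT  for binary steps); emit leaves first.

[0,1] (S/(S\PP))/N  lex  "river"
[1,2] PP\NP  lex  "no"
[2,3] PP\(PP\NP)  lex  "plan"
[1,3] PP  <  k=2
[3,4] N\PP  lex  "dog"
[1,4] N  <  k=3
[0,4] S/(S\PP)  >  k=1
[4,5] ((S\PP)/NP)/NP  lex  "song"
[5,6] NP/PP  lex  "bone"
[6,7] PP  lex  "on"
[5,7] NP  >  k=6
[4,7] (S\PP)/NP  >  k=5
[7,8] NP  lex  "cat"
[4,8] S\PP  >  k=7
[0,8] S  >  k=4

[0,8] S   >
  [0,4] S/(S\PP)   >
    [0,1] "river" : (S/(S\PP))/N
    [1,4] N   <
      [1,3] PP   <
        [1,2] "no" : PP\NP
        [2,3] "plan" : PP\(PP\NP)
      [3,4] "dog" : N\PP
  [4,8] S\PP   >
    [4,7] (S\PP)/NP   >
      [4,5] "song" : ((S\PP)/NP)/NP
      [5,7] NP   >
        [5,6] "bone" : NP/PP
        [6,7] "on" : PP
    [7,8] "cat" : NP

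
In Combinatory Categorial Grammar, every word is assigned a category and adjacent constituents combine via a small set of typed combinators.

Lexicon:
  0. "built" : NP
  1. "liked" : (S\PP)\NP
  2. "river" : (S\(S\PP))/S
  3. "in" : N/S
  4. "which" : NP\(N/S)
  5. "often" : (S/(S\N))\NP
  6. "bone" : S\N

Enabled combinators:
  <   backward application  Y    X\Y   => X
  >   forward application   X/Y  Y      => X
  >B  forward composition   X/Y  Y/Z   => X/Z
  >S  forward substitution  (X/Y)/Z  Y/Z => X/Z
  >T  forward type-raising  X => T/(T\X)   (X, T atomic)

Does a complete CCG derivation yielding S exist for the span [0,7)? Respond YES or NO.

[0,7] S   <
  [0,2] S\PP   <
    [0,1] "built" : NP
    [1,2] "liked" : (S\PP)\NP
  [2,7] S\(S\PP)   >
    [2,3] "river" : (S\(S\PP))/S
    [3,7] S   >
      [3,6] S/(S\N)   <
        [3,5] NP   <
          [3,4] "in" : N/S
          [4,5] "which" : NP\(N/S)
        [5,6] "often" : (S/(S\N))\NP
      [6,7] "bone" : S\N

YES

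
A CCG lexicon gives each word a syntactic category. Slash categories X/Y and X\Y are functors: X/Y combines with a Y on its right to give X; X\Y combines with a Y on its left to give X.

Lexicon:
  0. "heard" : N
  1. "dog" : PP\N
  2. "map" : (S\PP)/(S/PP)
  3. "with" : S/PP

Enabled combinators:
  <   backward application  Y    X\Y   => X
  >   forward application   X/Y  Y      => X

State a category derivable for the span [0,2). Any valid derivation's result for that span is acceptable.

PP

[0,4] S   <
  [0,2] PP   <
    [0,1] "heard" : N
    [1,2] "dog" : PP\N
  [2,4] S\PP   >
    [2,3] "map" : (S\PP)/(S/PP)
    [3,4] "with" : S/PP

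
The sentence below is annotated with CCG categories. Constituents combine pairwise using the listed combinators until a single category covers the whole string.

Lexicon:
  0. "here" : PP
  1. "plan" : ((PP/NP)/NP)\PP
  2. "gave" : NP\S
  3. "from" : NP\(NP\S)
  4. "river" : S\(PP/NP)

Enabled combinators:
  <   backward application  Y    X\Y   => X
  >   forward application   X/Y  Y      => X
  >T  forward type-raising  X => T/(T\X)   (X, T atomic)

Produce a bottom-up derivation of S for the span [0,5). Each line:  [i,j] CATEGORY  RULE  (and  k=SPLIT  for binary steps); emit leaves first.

[0,5] S   <
  [0,4] PP/NP   >
    [0,2] (PP/NP)/NP   <
      [0,1] "here" : PP
      [1,2] "plan" : ((PP/NP)/NP)\PP
    [2,4] NP   <
      [2,3] "gave" : NP\S
      [3,4] "from" : NP\(NP\S)
  [4,5] "river" : S\(PP/NP)

[0,1] PP  lex  "here"
[1,2] ((PP/NP)/NP)\PP  lex  "plan"
[0,2] (PP/NP)/NP  <  k=1
[2,3] NP\S  lex  "gave"
[3,4] NP\(NP\S)  lex  "from"
[2,4] NP  <  k=3
[0,4] PP/NP  >  k=2
[4,5] S\(PP/NP)  lex  "river"
[0,5] S  <  k=4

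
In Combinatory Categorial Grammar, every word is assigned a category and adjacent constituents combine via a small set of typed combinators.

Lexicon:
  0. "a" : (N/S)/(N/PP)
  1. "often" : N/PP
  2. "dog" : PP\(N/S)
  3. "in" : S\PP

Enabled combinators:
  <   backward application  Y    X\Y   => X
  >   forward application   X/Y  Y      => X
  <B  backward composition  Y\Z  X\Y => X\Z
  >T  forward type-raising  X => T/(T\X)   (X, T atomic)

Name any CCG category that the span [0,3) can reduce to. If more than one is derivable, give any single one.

PP

[0,4] S   <
  [0,3] PP   <
    [0,2] N/S   >
      [0,1] "a" : (N/S)/(N/PP)
      [1,2] "often" : N/PP
    [2,3] "dog" : PP\(N/S)
  [3,4] "in" : S\PP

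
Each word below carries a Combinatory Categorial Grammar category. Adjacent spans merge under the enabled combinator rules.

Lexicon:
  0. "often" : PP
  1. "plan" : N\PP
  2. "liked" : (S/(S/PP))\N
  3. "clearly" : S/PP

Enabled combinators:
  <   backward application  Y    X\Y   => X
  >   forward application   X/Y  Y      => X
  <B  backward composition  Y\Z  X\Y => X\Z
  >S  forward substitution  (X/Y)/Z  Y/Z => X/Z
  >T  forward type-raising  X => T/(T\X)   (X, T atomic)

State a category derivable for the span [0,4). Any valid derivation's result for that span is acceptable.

[0,4] S   >
  [0,3] S/(S/PP)   <
    [0,2] N   <
      [0,1] "often" : PP
      [1,2] "plan" : N\PP
    [2,3] "liked" : (S/(S/PP))\N
  [3,4] "clearly" : S/PP

S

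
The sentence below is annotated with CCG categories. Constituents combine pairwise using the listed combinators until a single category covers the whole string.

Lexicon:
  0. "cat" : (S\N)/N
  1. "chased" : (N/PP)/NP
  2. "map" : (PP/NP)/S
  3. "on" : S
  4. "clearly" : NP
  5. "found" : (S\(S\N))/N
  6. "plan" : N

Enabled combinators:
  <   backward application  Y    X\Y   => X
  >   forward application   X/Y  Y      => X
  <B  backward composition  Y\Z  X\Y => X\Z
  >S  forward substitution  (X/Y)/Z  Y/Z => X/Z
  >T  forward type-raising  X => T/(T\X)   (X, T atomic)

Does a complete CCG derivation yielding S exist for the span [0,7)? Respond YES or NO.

[0,7] S   <
  [0,5] S\N   >
    [0,1] "cat" : (S\N)/N
    [1,5] N   >
      [1,4] N/NP   >S
        [1,2] "chased" : (N/PP)/NP
        [2,4] PP/NP   >
          [2,3] "map" : (PP/NP)/S
          [3,4] "on" : S
      [4,5] "clearly" : NP
  [5,7] S\(S\N)   >
    [5,6] "found" : (S\(S\N))/N
    [6,7] "plan" : N

YES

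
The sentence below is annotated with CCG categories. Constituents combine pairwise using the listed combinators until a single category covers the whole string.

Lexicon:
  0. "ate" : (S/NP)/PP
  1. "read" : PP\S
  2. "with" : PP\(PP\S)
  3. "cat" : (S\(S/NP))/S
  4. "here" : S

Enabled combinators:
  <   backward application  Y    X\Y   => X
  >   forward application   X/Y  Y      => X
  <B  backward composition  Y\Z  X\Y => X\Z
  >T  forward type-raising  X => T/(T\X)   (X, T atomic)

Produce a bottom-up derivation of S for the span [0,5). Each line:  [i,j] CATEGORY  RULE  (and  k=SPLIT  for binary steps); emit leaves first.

[0,1] (S/NP)/PP  lex  "ate"
[1,2] PP\S  lex  "read"
[2,3] PP\(PP\S)  lex  "with"
[1,3] PP  <  k=2
[0,3] S/NP  >  k=1
[3,4] (S\(S/NP))/S  lex  "cat"
[4,5] S  lex  "here"
[3,5] S\(S/NP)  >  k=4
[0,5] S  <  k=3

[0,5] S   <
  [0,3] S/NP   >
    [0,1] "ate" : (S/NP)/PP
    [1,3] PP   <
      [1,2] "read" : PP\S
      [2,3] "with" : PP\(PP\S)
  [3,5] S\(S/NP)   >
    [3,4] "cat" : (S\(S/NP))/S
    [4,5] "here" : S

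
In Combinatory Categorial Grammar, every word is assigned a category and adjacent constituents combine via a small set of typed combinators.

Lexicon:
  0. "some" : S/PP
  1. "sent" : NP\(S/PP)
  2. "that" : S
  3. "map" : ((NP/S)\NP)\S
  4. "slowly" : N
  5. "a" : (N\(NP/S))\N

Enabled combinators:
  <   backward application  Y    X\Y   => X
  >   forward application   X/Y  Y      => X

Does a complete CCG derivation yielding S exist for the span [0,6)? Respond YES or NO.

NO

S/PP NP\(S/PP) S ((NP/S)\NP)\S N (N\(NP/S))\N
CKY chart[0,6] = {N}; S ∉ chart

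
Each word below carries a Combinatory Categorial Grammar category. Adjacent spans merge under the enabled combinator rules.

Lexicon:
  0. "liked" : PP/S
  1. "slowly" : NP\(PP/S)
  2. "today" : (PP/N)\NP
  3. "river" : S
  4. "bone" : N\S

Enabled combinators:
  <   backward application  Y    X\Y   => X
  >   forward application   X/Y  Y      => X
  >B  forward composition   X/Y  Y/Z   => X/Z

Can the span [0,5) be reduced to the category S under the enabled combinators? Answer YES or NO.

NO

PP/S NP\(PP/S) (PP/N)\NP S N\S
CKY chart[0,5] = {PP}; S ∉ chart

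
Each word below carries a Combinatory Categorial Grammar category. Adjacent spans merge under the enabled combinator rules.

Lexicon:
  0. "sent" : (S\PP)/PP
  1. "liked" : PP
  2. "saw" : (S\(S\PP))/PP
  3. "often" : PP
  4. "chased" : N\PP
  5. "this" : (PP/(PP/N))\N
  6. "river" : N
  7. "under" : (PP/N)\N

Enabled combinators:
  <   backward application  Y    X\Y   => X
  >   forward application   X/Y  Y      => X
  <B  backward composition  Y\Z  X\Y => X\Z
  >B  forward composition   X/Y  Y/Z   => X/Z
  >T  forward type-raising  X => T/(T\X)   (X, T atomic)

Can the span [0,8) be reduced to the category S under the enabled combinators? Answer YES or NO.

[0,8] S   <
  [0,2] S\PP   >
    [0,1] "sent" : (S\PP)/PP
    [1,2] "liked" : PP
  [2,8] S\(S\PP)   >
    [2,3] "saw" : (S\(S\PP))/PP
    [3,8] PP   >
      [3,6] PP/(PP/N)   <
        [3,5] N   >
          [3,4] N/(N\PP)   >T
            [3,4] "often" : PP
          [4,5] "chased" : N\PP
        [5,6] "this" : (PP/(PP/N))\N
      [6,8] PP/N   <
        [6,7] "river" : N
        [7,8] "under" : (PP/N)\N

YES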